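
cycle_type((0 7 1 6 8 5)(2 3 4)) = 3.6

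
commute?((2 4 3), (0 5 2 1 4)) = no:(2 4 3)*(0 5 2 1 4) = (0 5 2)(1 4 3), (0 5 2 1 4)*(2 4 3) = (0 5 4)(1 3 2)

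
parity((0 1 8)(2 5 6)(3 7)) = odd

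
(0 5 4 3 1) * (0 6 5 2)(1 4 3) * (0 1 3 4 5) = (0 2 1 6)(3 5 4)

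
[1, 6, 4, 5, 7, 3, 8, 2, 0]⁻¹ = [8, 0, 7, 5, 2, 3, 1, 4, 6]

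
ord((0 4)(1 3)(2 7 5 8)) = 4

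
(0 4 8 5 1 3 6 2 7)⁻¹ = (0 7 2 6 3 1 5 8 4)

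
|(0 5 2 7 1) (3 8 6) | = 15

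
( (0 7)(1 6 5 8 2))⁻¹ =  (0 7)(1 2 8 5 6)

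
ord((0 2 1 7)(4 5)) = 4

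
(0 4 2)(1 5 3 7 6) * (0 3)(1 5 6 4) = (0 1 6 5)(2 3 7 4)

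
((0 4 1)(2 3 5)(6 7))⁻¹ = (0 1 4)(2 5 3)(6 7)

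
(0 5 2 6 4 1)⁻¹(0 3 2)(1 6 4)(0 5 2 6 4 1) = (0 4 1)(3 6 5)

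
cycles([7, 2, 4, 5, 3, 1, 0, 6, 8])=(0 7 6)(1 2 4 3 5)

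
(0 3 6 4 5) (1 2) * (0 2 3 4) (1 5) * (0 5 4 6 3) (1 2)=(0 6 5 1) (2 4) 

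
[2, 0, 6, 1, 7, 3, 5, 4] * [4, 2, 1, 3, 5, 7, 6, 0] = [1, 4, 6, 2, 0, 3, 7, 5]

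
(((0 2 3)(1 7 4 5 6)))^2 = (0 3 2)(1 4 6 7 5)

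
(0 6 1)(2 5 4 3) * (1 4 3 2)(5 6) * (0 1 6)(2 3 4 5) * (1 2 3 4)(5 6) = (0 3 5 1 2)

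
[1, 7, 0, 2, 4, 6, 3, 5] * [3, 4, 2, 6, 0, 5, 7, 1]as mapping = [0→4, 1→1, 2→3, 3→2, 4→0, 5→7, 6→6, 7→5]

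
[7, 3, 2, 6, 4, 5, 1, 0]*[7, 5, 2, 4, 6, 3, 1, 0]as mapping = [0→0, 1→4, 2→2, 3→1, 4→6, 5→3, 6→5, 7→7]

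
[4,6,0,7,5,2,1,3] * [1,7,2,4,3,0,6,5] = [3,6,1,5,0,2,7,4]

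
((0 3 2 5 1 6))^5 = (0 6 1 5 2 3)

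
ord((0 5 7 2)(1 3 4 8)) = 4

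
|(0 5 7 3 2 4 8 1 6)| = 9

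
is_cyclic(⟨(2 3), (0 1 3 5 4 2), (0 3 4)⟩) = no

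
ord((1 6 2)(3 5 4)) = 3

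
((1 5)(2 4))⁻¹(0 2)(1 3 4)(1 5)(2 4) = (0 4)(2 5 3)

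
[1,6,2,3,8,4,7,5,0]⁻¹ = [8,0,2,3,5,7,1,6,4]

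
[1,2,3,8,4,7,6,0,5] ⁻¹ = [7,0,1,2,4,8,6,5,3] 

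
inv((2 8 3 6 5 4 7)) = (2 7 4 5 6 3 8)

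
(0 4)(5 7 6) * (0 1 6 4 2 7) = (0 2 7 4 1 6 5)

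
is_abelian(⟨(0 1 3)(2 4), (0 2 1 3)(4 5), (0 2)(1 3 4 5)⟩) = no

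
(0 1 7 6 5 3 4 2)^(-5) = (0 6 4 1 5 2 7 3)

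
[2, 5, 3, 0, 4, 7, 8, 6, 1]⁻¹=[3, 8, 0, 2, 4, 1, 7, 5, 6]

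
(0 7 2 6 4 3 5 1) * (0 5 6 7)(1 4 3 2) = (1 5 4 2 7)(3 6)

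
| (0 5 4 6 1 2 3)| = 7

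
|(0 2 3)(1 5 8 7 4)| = 15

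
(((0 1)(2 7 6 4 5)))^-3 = (0 1)(2 6 5 7 4)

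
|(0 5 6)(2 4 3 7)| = 12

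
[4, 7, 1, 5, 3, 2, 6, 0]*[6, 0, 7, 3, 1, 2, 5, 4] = [1, 4, 0, 2, 3, 7, 5, 6]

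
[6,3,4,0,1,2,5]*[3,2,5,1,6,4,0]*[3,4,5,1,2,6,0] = [3,4,0,1,5,6,2]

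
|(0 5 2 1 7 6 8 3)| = 8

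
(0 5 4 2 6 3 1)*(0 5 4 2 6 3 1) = (0 4 6 1 5 2 3)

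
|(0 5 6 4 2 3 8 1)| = 8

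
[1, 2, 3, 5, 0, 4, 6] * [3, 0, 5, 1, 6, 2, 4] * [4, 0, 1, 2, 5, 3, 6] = [4, 3, 0, 1, 2, 6, 5]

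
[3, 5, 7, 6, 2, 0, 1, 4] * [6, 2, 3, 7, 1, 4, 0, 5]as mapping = [0→7, 1→4, 2→5, 3→0, 4→3, 5→6, 6→2, 7→1]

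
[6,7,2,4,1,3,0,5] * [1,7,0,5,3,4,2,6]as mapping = [0→2,1→6,2→0,3→3,4→7,5→5,6→1,7→4]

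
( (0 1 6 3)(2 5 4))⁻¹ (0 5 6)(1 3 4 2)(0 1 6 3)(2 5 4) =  (0 2 5 6)(1 4 3)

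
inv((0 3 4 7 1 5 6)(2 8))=(0 6 5 1 7 4 3)(2 8)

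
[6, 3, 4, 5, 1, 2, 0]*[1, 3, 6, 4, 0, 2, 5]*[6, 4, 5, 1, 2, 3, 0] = [3, 2, 6, 5, 1, 0, 4]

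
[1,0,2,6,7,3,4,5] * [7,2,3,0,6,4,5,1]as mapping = [0→2,1→7,2→3,3→5,4→1,5→0,6→6,7→4]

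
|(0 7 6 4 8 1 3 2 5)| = 9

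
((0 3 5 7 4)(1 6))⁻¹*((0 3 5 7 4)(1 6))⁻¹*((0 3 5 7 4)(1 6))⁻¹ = (0 5 4 3 7)(1 6)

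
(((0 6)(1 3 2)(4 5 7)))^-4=(1 2 3)(4 7 5)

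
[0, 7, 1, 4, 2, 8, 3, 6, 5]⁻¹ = [0, 2, 4, 6, 3, 8, 7, 1, 5]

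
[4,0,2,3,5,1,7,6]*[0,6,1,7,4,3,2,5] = [4,0,1,7,3,6,5,2]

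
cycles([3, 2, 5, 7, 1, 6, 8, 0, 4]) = (0 3 7)(1 2 5 6 8 4)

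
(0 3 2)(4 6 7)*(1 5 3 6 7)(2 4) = (0 6 1 5 3 4 7 2)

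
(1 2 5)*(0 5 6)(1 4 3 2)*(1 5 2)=(0 2 6)(1 5 4 3)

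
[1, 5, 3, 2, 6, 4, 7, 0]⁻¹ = [7, 0, 3, 2, 5, 1, 4, 6]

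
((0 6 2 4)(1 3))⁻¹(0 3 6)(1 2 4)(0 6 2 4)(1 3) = (0 3 4)(1 2 6)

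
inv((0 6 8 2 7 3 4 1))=(0 1 4 3 7 2 8 6)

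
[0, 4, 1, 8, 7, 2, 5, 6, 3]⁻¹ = [0, 2, 5, 8, 1, 6, 7, 4, 3]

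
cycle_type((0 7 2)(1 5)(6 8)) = 2^2.3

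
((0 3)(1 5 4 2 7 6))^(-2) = (1 7 4)(2 5 6)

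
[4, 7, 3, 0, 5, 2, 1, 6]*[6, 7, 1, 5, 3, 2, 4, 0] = [3, 0, 5, 6, 2, 1, 7, 4]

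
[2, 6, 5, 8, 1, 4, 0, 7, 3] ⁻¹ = [6, 4, 0, 8, 5, 2, 1, 7, 3] 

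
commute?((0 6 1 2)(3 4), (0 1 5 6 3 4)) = no:(0 6 1 2)(3 4)*(0 1 5 6 3 4) = (0 3)(1 2)(5 6), (0 1 5 6 3 4)*(0 6 1 2)(3 4) = (0 2)(1 5)(4 6)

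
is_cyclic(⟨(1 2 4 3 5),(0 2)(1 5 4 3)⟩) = no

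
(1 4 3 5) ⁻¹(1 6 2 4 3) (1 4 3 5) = (2 3 5 4 6) 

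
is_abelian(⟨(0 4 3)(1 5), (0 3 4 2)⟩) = no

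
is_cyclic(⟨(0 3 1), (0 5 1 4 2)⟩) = no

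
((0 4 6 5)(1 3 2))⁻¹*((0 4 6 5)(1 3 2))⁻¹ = (0 6)(1 3 2)(4 5)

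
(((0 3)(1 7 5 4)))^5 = (0 3)(1 7 5 4)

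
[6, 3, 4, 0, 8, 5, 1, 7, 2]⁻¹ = [3, 6, 8, 1, 2, 5, 0, 7, 4]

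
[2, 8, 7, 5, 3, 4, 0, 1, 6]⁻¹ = [6, 7, 0, 4, 5, 3, 8, 2, 1]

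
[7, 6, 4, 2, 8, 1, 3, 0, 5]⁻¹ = [7, 5, 3, 6, 2, 8, 1, 0, 4]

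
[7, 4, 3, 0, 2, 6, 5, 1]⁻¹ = [3, 7, 4, 2, 1, 6, 5, 0]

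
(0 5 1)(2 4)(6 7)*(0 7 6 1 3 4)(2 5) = (0 2)(1 7)(3 4 5)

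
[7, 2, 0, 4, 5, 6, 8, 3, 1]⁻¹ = [2, 8, 1, 7, 3, 4, 5, 0, 6]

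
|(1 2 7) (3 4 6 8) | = 12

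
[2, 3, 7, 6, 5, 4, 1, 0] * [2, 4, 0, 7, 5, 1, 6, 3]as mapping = [0→0, 1→7, 2→3, 3→6, 4→1, 5→5, 6→4, 7→2]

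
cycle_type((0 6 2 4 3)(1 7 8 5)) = 4.5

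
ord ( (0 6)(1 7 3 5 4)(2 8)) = 10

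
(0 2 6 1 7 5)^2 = (0 6 7)(1 5 2)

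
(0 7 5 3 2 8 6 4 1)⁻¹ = (0 1 4 6 8 2 3 5 7)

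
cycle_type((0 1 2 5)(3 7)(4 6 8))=2.3.4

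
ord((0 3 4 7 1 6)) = 6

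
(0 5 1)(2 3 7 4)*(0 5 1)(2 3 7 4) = (0 1 5)(2 7)(3 4)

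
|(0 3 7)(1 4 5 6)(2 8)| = 12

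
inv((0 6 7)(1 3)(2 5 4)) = (0 7 6)(1 3)(2 4 5)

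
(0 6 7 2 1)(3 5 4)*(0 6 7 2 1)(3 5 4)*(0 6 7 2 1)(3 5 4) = (0 2 6 1 7)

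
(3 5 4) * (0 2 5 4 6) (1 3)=(0 2 5 6) (1 3 4) 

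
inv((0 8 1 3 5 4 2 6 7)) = (0 7 6 2 4 5 3 1 8)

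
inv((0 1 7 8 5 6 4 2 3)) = (0 3 2 4 6 5 8 7 1)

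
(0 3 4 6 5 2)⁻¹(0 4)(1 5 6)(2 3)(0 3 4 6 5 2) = (0 4)(1 2 5)(3 6)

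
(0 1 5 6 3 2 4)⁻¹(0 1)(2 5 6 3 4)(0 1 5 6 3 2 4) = (0 4 6 3 2)(1 5)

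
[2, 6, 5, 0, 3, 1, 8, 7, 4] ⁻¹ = [3, 5, 0, 4, 8, 2, 1, 7, 6] 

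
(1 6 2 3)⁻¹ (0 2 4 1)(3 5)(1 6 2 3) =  (0 3 4 6)(1 5)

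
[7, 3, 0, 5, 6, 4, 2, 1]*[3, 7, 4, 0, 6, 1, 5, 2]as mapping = [0→2, 1→0, 2→3, 3→1, 4→5, 5→6, 6→4, 7→7]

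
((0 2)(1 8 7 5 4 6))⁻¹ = (0 2)(1 6 4 5 7 8)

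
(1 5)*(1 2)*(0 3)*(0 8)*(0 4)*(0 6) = (0 3 8 4 6)(1 5 2)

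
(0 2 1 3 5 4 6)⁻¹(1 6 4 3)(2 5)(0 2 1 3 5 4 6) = (0 6 5 3)(1 4)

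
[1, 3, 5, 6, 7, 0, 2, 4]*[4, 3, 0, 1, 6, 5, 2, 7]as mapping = [0→3, 1→1, 2→5, 3→2, 4→7, 5→4, 6→0, 7→6]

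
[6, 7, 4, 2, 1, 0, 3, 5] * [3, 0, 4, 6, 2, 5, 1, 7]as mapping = [0→1, 1→7, 2→2, 3→4, 4→0, 5→3, 6→6, 7→5]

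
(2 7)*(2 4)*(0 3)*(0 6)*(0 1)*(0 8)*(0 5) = (0 3 6 1 8 5)(2 7 4)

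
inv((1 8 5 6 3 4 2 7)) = (1 7 2 4 3 6 5 8)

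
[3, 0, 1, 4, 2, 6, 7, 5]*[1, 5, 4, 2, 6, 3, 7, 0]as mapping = [0→2, 1→1, 2→5, 3→6, 4→4, 5→7, 6→0, 7→3]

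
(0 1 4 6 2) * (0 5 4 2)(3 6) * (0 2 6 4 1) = (1 6 2 5)(3 4)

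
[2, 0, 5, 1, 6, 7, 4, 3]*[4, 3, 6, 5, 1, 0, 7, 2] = [6, 4, 0, 3, 7, 2, 1, 5] 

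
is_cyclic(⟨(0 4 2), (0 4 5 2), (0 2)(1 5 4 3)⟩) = no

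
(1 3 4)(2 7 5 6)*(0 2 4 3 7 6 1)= (0 2 6 4)(1 7 5)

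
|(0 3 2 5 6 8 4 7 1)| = 9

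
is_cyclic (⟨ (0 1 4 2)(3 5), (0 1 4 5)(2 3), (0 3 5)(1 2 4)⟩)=no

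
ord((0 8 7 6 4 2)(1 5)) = 6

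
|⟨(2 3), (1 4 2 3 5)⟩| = 120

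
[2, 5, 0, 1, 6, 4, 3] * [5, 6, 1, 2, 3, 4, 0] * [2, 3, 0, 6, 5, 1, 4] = [3, 5, 1, 4, 2, 6, 0]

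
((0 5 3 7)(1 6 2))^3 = (0 7 3 5)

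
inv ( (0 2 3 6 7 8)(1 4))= (0 8 7 6 3 2)(1 4)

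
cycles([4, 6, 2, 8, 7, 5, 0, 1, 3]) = (0 4 7 1 6)(3 8)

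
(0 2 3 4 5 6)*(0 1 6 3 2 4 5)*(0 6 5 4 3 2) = (0 3 4 6 1 5 2)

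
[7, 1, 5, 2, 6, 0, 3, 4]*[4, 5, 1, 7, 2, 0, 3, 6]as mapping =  [0→6, 1→5, 2→0, 3→1, 4→3, 5→4, 6→7, 7→2]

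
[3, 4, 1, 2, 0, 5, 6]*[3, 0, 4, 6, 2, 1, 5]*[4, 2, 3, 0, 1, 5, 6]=[6, 3, 4, 1, 0, 2, 5]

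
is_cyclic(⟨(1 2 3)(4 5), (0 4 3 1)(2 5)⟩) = no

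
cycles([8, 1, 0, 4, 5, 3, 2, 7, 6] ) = (0 8 6 2)(3 4 5)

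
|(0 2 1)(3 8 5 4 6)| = 15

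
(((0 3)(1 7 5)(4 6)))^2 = (1 5 7)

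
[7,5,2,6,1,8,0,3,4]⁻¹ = [6,4,2,7,8,1,3,0,5]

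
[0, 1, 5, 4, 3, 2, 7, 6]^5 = [0, 1, 5, 4, 3, 2, 7, 6]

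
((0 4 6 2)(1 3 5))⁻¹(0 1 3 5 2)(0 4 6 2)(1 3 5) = (0 4 3 5 1)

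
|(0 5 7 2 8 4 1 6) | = 8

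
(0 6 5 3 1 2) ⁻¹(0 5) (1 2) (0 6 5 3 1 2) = (0 2) (3 6) 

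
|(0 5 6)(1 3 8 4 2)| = 15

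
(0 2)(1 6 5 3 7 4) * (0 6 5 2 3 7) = (0 3)(1 5 7 4)(2 6)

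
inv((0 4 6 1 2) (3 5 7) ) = (0 2 1 6 4) (3 7 5) 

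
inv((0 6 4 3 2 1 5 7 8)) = (0 8 7 5 1 2 3 4 6)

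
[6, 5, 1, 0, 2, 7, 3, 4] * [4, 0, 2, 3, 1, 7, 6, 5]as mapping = [0→6, 1→7, 2→0, 3→4, 4→2, 5→5, 6→3, 7→1]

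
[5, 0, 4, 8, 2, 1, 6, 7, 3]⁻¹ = [1, 5, 4, 8, 2, 0, 6, 7, 3]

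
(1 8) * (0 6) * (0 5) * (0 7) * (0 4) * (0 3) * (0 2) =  (0 6 5 7 4 3 2) (1 8) 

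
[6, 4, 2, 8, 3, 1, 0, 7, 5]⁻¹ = [6, 5, 2, 4, 1, 8, 0, 7, 3]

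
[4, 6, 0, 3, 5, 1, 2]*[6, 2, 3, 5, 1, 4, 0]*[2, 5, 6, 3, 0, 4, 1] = [5, 2, 1, 4, 0, 6, 3]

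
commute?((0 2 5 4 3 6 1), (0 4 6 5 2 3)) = no:(0 2 5 4 3 6 1)*(0 4 6 5 2 3) = (0 3 5 6 1 4), (0 4 6 5 2 3)*(0 2 5 4 3 6 1) = (0 3 2 6 4 1)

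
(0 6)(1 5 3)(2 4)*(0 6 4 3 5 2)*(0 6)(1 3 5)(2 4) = (0 2 5 1 4 6)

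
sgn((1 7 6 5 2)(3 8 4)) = 1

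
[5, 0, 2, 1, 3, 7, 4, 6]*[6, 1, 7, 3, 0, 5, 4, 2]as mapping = [0→5, 1→6, 2→7, 3→1, 4→3, 5→2, 6→0, 7→4]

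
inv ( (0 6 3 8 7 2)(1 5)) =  (0 2 7 8 3 6)(1 5)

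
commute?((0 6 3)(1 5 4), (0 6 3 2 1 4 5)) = no:(0 6 3)(1 5 4)*(0 6 3 2 1 4 5) = (0 3 6 2 1), (0 6 3 2 1 4 5)*(0 6 3)(1 5 4) = (0 3 2 5 6)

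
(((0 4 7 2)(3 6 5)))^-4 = (3 5 6)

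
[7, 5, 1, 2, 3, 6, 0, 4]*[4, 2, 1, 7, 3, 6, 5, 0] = [0, 6, 2, 1, 7, 5, 4, 3]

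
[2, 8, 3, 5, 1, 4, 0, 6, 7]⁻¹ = [6, 4, 0, 2, 5, 3, 7, 8, 1]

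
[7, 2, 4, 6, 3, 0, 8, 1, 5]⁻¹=[5, 7, 1, 4, 2, 8, 3, 0, 6]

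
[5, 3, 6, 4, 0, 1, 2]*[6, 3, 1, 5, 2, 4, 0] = [4, 5, 0, 2, 6, 3, 1]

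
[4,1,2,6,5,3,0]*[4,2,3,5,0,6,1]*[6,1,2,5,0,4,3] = [6,2,5,1,3,4,0]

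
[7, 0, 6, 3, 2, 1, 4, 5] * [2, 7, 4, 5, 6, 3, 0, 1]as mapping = [0→1, 1→2, 2→0, 3→5, 4→4, 5→7, 6→6, 7→3]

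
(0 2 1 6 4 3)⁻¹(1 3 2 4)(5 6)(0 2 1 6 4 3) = (0 1 3 6)(4 5)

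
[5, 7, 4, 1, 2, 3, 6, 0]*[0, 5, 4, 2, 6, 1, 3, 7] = [1, 7, 6, 5, 4, 2, 3, 0]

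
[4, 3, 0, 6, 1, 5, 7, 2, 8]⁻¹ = [2, 4, 7, 1, 0, 5, 3, 6, 8]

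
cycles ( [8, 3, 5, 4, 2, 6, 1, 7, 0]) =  (0 8)(1 3 4 2 5 6)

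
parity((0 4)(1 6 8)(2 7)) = even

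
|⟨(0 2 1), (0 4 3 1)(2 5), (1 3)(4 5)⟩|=360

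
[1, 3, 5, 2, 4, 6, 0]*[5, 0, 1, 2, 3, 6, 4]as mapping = [0→0, 1→2, 2→6, 3→1, 4→3, 5→4, 6→5]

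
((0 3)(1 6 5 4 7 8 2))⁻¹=(0 3)(1 2 8 7 4 5 6)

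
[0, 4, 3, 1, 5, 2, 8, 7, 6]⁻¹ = [0, 3, 5, 2, 1, 4, 8, 7, 6]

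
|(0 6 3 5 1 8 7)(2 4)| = 14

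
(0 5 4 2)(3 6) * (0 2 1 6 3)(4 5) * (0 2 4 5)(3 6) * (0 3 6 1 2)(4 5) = (0 4 2 5 3 1 6)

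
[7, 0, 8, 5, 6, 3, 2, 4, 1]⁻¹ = [1, 8, 6, 5, 7, 3, 4, 0, 2]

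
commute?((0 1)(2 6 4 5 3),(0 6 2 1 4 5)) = no:(0 1)(2 6 4 5 3) * (0 6 2 1 4 5) = (0 4)(1 6 5 3),(0 6 2 1 4 5) * (0 1)(2 6 4 5 3) = (0 4 3 2)(1 5)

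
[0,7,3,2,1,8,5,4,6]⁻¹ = [0,4,3,2,7,6,8,1,5]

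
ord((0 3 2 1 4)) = 5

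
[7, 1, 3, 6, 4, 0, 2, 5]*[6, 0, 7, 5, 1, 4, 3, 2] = [2, 0, 5, 3, 1, 6, 7, 4] 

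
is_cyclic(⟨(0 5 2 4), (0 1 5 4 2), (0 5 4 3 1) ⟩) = no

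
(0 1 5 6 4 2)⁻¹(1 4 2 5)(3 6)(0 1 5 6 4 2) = (0 6 5 2)(3 4)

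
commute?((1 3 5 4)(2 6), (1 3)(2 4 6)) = no:(1 3 5 4)(2 6) * (1 3)(2 4 6) = (3 5 6 4), (1 3)(2 4 6) * (1 3 5 4)(2 6) = (1 5 4 2)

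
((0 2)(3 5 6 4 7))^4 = (3 7 4 6 5)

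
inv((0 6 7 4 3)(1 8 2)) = (0 3 4 7 6)(1 2 8)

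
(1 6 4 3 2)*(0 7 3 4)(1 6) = (0 7 3 2 6)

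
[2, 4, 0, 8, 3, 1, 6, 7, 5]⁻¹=[2, 5, 0, 4, 1, 8, 6, 7, 3]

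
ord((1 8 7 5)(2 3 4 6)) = 4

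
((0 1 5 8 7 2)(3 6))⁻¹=(0 2 7 8 5 1)(3 6)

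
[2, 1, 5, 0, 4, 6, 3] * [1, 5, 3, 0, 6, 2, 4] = [3, 5, 2, 1, 6, 4, 0]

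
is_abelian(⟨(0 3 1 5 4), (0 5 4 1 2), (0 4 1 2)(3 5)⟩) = no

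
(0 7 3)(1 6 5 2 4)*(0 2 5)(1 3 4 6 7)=(0 1 7 4 3 2 6)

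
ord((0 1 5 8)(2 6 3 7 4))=20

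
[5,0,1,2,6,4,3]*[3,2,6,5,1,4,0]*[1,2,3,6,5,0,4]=[5,6,3,4,1,2,0]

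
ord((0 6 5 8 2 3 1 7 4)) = 9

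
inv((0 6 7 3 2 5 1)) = (0 1 5 2 3 7 6)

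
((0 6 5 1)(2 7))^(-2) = (0 5)(1 6)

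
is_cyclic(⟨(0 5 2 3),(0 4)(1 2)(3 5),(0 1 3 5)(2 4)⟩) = no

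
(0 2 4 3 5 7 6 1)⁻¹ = (0 1 6 7 5 3 4 2)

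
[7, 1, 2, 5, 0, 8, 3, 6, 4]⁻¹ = [4, 1, 2, 6, 8, 3, 7, 0, 5]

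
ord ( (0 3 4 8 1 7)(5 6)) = 6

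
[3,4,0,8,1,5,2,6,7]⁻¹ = [2,4,6,0,1,5,7,8,3]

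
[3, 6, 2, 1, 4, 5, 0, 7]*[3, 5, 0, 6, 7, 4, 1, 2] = [6, 1, 0, 5, 7, 4, 3, 2]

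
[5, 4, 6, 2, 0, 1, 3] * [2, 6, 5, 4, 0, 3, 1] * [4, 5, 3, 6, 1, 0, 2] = [6, 4, 5, 0, 3, 2, 1]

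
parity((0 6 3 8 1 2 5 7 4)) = even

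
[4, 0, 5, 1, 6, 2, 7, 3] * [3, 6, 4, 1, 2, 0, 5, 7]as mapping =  [0→2, 1→3, 2→0, 3→6, 4→5, 5→4, 6→7, 7→1]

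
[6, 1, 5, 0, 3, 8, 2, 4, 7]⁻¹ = [3, 1, 6, 4, 7, 2, 0, 8, 5]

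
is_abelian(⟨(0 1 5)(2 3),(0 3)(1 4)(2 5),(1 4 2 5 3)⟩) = no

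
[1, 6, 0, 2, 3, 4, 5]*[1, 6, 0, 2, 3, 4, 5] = [6, 5, 1, 0, 2, 3, 4]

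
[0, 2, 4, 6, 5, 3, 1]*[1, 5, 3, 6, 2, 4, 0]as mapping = [0→1, 1→3, 2→2, 3→0, 4→4, 5→6, 6→5]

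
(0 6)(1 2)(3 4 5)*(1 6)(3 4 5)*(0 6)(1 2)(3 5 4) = (0 2)(3 4 5)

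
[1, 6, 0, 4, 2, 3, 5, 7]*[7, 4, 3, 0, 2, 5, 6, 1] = [4, 6, 7, 2, 3, 0, 5, 1]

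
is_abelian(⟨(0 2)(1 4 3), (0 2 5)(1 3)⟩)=no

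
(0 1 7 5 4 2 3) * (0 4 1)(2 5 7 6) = (1 6 2 3 4 5)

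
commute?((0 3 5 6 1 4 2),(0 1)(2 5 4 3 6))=no:(0 3 5 6 1 4 2) * (0 1)(2 5 4 3 6)=(0 6)(1 3 4 5 2),(0 1)(2 5 4 3 6) * (0 3 5 6 1 4 2)=(0 4 5 2 6)(1 3)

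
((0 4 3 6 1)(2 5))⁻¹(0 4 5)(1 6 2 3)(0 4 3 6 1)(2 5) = (0 1 5 6)(2 4 3)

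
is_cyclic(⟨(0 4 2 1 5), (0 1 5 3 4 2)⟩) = no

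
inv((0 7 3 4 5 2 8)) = (0 8 2 5 4 3 7)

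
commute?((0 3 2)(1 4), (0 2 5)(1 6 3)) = no:(0 3 2)(1 4) * (0 2 5)(1 6 3) = (0 1 4 6 3 5), (0 2 5)(1 6 3) * (0 3 2)(1 4) = (1 6 2 5 3 4)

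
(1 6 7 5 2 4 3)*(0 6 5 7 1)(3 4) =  (0 6 1 5 2 3)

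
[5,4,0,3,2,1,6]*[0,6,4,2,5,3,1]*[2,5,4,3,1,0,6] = [3,0,2,4,1,6,5]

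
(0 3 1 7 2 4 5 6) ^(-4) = (0 2) (1 5) (3 4) (6 7) 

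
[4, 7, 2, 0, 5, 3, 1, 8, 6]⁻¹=[3, 6, 2, 5, 0, 4, 8, 1, 7]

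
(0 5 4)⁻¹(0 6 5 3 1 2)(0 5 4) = (1 2 5 6 4 3)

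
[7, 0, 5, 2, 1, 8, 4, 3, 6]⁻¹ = [1, 4, 3, 7, 6, 2, 8, 0, 5]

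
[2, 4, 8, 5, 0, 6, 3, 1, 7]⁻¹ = [4, 7, 0, 6, 1, 3, 5, 8, 2]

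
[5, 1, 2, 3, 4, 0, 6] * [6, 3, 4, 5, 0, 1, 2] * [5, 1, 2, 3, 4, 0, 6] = [1, 3, 4, 0, 5, 6, 2]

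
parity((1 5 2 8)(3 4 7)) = odd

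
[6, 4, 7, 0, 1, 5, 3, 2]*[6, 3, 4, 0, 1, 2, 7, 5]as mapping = [0→7, 1→1, 2→5, 3→6, 4→3, 5→2, 6→0, 7→4]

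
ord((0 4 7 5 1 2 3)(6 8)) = 14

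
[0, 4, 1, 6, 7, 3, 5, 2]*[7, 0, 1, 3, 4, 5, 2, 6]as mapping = [0→7, 1→4, 2→0, 3→2, 4→6, 5→3, 6→5, 7→1]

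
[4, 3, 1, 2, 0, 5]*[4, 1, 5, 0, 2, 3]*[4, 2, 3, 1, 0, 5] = [3, 4, 2, 5, 0, 1]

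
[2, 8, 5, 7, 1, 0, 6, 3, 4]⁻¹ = [5, 4, 0, 7, 8, 2, 6, 3, 1]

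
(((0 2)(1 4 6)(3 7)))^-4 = (1 6 4)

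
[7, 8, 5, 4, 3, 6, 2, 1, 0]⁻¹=[8, 7, 6, 4, 3, 2, 5, 0, 1]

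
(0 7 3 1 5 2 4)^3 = (0 1 4 3 2 7 5)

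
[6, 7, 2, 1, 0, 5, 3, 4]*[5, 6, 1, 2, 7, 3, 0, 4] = [0, 4, 1, 6, 5, 3, 2, 7]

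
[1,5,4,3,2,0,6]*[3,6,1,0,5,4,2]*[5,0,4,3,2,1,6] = [6,2,1,5,0,3,4]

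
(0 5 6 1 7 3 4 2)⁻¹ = (0 2 4 3 7 1 6 5)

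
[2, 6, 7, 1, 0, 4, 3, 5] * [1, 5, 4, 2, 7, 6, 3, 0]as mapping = [0→4, 1→3, 2→0, 3→5, 4→1, 5→7, 6→2, 7→6]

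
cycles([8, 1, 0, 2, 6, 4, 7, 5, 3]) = (0 8 3 2) (4 6 7 5) 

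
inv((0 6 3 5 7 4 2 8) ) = (0 8 2 4 7 5 3 6) 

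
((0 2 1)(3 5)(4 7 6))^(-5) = (0 2 1)(3 5)(4 7 6)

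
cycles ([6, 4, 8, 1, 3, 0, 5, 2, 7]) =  (0 6 5)(1 4 3)(2 8 7)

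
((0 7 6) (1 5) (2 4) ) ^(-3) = (1 5) (2 4) 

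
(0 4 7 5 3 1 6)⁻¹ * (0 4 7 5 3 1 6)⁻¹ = (0 1 5 4 6 3 7)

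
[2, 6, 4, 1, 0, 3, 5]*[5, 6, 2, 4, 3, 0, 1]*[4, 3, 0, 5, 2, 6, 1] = [0, 3, 5, 1, 6, 2, 4]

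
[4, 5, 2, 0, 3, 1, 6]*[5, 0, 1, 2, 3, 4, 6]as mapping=[0→3, 1→4, 2→1, 3→5, 4→2, 5→0, 6→6]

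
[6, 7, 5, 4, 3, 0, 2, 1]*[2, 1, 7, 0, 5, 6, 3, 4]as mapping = [0→3, 1→4, 2→6, 3→5, 4→0, 5→2, 6→7, 7→1]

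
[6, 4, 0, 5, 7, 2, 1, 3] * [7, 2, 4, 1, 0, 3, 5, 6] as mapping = [0→5, 1→0, 2→7, 3→3, 4→6, 5→4, 6→2, 7→1] 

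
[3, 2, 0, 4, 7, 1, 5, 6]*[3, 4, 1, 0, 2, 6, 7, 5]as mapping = [0→0, 1→1, 2→3, 3→2, 4→5, 5→4, 6→6, 7→7]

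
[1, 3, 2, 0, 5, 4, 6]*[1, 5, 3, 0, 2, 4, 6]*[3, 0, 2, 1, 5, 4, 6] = [4, 3, 1, 0, 5, 2, 6]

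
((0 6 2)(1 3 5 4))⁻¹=(0 2 6)(1 4 5 3)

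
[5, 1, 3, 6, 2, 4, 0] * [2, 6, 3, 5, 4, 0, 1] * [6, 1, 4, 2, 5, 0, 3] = [6, 3, 0, 1, 2, 5, 4]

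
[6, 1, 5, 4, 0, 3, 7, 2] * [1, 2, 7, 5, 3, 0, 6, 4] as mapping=[0→6, 1→2, 2→0, 3→3, 4→1, 5→5, 6→4, 7→7] 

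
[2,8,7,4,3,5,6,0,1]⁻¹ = [7,8,0,4,3,5,6,2,1]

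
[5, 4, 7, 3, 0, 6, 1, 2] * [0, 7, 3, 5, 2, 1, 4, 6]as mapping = [0→1, 1→2, 2→6, 3→5, 4→0, 5→4, 6→7, 7→3]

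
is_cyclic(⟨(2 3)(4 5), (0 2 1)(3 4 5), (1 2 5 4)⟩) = no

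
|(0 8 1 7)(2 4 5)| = 12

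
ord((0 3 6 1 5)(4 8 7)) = 15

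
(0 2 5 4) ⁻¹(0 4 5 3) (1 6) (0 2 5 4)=(0 4 3 2) (1 6) 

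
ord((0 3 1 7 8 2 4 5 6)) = 9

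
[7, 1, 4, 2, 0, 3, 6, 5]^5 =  [4, 1, 3, 5, 2, 7, 6, 0]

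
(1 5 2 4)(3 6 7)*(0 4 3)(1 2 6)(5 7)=(0 4 2 3 1 7)(5 6)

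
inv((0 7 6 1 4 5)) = (0 5 4 1 6 7)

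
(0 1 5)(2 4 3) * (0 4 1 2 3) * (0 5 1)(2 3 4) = (0 3 4 5 2)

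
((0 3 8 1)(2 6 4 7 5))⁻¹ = (0 1 8 3)(2 5 7 4 6)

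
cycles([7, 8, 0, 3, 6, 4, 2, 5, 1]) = (0 7 5 4 6 2)(1 8)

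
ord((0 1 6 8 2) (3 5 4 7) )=20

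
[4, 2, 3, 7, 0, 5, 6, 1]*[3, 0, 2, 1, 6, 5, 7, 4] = [6, 2, 1, 4, 3, 5, 7, 0]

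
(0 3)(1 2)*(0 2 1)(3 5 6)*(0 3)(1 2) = (0 5 6)(1 2 3)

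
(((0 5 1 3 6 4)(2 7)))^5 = (0 4 6 3 1 5)(2 7)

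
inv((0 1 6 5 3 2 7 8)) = (0 8 7 2 3 5 6 1)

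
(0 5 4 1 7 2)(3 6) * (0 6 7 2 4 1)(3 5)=(0 3 7 4)(1 2 6 5)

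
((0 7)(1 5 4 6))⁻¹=(0 7)(1 6 4 5)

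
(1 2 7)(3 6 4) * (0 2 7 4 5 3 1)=(0 2 4 1 7)(3 6 5)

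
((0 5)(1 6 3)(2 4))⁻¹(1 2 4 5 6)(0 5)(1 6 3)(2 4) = (0 3 6 4 2)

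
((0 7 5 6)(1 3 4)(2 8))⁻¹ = (0 6 5 7)(1 4 3)(2 8)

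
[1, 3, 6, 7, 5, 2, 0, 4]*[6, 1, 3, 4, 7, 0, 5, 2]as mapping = [0→1, 1→4, 2→5, 3→2, 4→0, 5→3, 6→6, 7→7]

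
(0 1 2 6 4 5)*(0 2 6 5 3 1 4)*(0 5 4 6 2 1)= (0 6 5 1 2 4 3)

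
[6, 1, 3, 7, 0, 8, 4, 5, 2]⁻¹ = [4, 1, 8, 2, 6, 7, 0, 3, 5]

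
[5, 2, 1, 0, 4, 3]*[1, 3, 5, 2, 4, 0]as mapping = [0→0, 1→5, 2→3, 3→1, 4→4, 5→2]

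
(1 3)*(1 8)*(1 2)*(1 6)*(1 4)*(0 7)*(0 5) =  (0 7 5)(1 3 8 2 6 4)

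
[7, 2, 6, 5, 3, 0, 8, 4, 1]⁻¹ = [5, 8, 1, 4, 7, 3, 2, 0, 6]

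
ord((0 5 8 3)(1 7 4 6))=4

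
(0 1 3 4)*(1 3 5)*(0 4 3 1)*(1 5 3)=(0 5)(1 3)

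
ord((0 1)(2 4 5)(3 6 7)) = 6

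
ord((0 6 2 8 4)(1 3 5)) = 15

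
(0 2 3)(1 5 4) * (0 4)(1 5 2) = (0 1 2 3 4 5)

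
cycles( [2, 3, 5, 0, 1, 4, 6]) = (0 2 5 4 1 3)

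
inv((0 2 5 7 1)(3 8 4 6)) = (0 1 7 5 2)(3 6 4 8)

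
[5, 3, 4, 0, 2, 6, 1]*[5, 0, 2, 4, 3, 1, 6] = [1, 4, 3, 5, 2, 6, 0]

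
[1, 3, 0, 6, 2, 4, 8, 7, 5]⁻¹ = [2, 0, 4, 1, 5, 8, 3, 7, 6]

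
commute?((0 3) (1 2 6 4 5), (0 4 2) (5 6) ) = no:(0 3) (1 2 6 4 5)*(0 4 2) (5 6) = (0 3 4 6 2 5 1), (0 4 2) (5 6)*(0 3) (1 2 6 4 5) = (0 5 4 6 1 2 3) 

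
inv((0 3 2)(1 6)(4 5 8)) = (0 2 3)(1 6)(4 8 5)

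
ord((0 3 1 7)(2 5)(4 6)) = 4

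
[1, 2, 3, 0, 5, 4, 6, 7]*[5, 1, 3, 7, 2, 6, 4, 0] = [1, 3, 7, 5, 6, 2, 4, 0]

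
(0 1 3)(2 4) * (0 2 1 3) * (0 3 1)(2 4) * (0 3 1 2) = (0 2)(3 4)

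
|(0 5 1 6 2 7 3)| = 7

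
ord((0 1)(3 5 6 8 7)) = 10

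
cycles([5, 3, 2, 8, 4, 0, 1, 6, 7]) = (0 5)(1 3 8 7 6)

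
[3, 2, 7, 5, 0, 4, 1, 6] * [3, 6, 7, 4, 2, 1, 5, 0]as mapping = [0→4, 1→7, 2→0, 3→1, 4→3, 5→2, 6→6, 7→5]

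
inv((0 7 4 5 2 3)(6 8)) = (0 3 2 5 4 7)(6 8)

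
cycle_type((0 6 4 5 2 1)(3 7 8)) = 3.6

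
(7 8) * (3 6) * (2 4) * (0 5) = (0 5)(2 4)(3 6)(7 8)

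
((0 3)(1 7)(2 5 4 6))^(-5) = (0 3)(1 7)(2 6 4 5)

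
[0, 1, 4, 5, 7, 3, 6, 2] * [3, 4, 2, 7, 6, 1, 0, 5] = [3, 4, 6, 1, 5, 7, 0, 2]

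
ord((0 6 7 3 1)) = 5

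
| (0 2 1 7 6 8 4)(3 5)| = 14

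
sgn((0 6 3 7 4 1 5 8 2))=1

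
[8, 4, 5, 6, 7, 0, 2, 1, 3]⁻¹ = [5, 7, 6, 8, 1, 2, 3, 4, 0]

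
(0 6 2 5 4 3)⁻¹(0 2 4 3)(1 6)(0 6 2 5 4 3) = (0 6 5 3)(1 2)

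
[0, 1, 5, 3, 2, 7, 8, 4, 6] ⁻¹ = [0, 1, 4, 3, 7, 2, 8, 5, 6] 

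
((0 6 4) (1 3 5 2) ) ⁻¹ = (0 4 6) (1 2 5 3) 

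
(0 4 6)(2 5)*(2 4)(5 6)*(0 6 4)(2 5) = (0 5)(2 4)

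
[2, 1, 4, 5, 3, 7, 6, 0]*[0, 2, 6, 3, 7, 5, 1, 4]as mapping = [0→6, 1→2, 2→7, 3→5, 4→3, 5→4, 6→1, 7→0]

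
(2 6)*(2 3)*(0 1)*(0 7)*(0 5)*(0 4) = (0 1 7 5 4)(2 6 3)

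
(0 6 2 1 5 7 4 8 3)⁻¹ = (0 3 8 4 7 5 1 2 6)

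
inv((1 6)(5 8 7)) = (1 6)(5 7 8)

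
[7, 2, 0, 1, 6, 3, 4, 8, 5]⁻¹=[2, 3, 1, 5, 6, 8, 4, 0, 7]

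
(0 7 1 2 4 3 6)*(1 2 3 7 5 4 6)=(0 5 4 7 2 6)(1 3)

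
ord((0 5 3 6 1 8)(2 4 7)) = 6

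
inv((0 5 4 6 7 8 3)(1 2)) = (0 3 8 7 6 4 5)(1 2)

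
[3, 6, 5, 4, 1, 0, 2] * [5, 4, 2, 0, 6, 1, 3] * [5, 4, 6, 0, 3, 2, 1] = [5, 0, 4, 1, 3, 2, 6]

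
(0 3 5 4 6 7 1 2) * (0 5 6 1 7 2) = (0 3 6 2 5 4 1)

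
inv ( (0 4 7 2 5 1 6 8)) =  (0 8 6 1 5 2 7 4)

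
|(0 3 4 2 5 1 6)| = 7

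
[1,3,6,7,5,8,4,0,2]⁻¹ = [7,0,8,1,6,4,2,3,5]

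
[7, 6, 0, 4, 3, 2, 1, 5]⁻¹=[2, 6, 5, 4, 3, 7, 1, 0]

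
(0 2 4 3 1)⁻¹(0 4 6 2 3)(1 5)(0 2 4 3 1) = (0 5)(1 2 3 6 4)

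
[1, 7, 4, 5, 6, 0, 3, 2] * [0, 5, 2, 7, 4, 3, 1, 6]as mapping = [0→5, 1→6, 2→4, 3→3, 4→1, 5→0, 6→7, 7→2]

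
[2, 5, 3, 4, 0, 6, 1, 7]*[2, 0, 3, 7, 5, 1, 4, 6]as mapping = [0→3, 1→1, 2→7, 3→5, 4→2, 5→4, 6→0, 7→6]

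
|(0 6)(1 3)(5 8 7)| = 6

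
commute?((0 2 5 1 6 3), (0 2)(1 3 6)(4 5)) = no:(0 2 5 1 6 3)*(0 2)(1 3 6)(4 5) = (2 4 5 3), (0 2)(1 3 6)(4 5)*(0 2 5 1 6 3) = (0 5 4 1)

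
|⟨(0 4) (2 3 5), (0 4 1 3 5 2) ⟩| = 720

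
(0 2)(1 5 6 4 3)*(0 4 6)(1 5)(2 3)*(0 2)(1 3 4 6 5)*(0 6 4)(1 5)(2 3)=(1 2 4 6)(3 5)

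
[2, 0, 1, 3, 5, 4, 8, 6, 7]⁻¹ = [1, 2, 0, 3, 5, 4, 7, 8, 6]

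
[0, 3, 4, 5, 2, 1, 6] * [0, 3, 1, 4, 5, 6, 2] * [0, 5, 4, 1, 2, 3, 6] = [0, 2, 3, 6, 5, 1, 4]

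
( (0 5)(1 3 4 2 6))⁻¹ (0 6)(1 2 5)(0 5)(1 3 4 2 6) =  (0 3 6)(1 5)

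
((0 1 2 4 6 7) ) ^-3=(0 4) (1 6) (2 7) 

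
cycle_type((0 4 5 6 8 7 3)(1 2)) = 2.7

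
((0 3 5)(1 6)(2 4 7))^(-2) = (0 3 5)(2 4 7)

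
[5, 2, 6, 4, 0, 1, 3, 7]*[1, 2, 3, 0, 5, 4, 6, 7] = [4, 3, 6, 5, 1, 2, 0, 7]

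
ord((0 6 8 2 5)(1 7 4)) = 15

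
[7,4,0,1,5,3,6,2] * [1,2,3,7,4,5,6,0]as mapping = [0→0,1→4,2→1,3→2,4→5,5→7,6→6,7→3]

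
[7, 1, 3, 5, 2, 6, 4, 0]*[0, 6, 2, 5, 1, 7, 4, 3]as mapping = [0→3, 1→6, 2→5, 3→7, 4→2, 5→4, 6→1, 7→0]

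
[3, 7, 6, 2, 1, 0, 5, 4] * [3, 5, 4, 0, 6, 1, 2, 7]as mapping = [0→0, 1→7, 2→2, 3→4, 4→5, 5→3, 6→1, 7→6]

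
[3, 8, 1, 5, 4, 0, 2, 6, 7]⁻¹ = [5, 2, 6, 0, 4, 3, 7, 8, 1]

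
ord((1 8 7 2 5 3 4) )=7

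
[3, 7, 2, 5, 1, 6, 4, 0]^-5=[5, 0, 2, 6, 7, 4, 1, 3]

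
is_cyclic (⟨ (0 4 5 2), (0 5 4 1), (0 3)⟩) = no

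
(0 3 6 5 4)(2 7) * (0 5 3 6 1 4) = (0 6 3 1 4 5)(2 7)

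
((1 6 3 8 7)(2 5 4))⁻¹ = (1 7 8 3 6)(2 4 5)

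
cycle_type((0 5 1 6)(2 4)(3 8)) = 2^2.4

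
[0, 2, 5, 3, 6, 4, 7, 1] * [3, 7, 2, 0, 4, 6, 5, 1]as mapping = [0→3, 1→2, 2→6, 3→0, 4→5, 5→4, 6→1, 7→7]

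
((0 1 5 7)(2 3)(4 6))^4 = ()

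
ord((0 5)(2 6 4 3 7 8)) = 6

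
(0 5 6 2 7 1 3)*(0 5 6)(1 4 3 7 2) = (0 6 1 7 4 3 5)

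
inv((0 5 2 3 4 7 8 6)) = (0 6 8 7 4 3 2 5)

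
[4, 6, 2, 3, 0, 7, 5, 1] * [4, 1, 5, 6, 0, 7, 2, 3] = [0, 2, 5, 6, 4, 3, 7, 1]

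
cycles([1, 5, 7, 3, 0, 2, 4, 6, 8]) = (0 1 5 2 7 6 4)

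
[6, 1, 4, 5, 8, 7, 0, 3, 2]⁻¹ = [6, 1, 8, 7, 2, 3, 0, 5, 4]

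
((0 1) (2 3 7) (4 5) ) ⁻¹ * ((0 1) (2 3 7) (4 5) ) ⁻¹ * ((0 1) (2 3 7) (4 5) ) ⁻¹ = (0 1) (4 5) 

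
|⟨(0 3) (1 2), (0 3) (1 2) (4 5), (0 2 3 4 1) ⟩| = 720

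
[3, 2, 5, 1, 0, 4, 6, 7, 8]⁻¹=[4, 3, 1, 0, 5, 2, 6, 7, 8]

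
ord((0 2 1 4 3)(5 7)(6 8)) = 10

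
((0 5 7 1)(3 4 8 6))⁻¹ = (0 1 7 5)(3 6 8 4)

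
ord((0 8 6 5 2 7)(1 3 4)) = 6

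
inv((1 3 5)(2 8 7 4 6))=(1 5 3)(2 6 4 7 8)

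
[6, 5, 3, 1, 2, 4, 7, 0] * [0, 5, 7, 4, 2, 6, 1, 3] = [1, 6, 4, 5, 7, 2, 3, 0] 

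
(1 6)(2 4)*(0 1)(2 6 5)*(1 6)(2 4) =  (0 6)(1 5 4)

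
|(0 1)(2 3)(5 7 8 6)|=4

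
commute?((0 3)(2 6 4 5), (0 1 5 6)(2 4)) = no:(0 3)(2 6 4 5) * (0 1 5 6)(2 4) = (0 3 1 5 4 6 2), (0 1 5 6)(2 4) * (0 3)(2 6 4 5) = (0 1 2 5 4 6 3)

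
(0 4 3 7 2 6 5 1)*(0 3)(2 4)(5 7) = (0 2 6 7 4)(1 3 5)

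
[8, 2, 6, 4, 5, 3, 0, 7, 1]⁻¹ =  [6, 8, 1, 5, 3, 4, 2, 7, 0]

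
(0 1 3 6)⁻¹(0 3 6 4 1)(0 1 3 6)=(0 4 3 1 6)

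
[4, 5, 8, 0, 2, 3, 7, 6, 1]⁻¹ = [3, 8, 4, 5, 0, 1, 7, 6, 2]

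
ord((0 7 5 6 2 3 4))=7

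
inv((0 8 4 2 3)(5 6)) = (0 3 2 4 8)(5 6)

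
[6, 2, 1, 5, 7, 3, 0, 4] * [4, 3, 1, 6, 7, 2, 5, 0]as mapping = [0→5, 1→1, 2→3, 3→2, 4→0, 5→6, 6→4, 7→7]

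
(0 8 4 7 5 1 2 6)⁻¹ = (0 6 2 1 5 7 4 8)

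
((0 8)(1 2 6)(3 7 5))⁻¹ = (0 8)(1 6 2)(3 5 7)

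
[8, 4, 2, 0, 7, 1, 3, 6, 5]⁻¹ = [3, 5, 2, 6, 1, 8, 7, 4, 0]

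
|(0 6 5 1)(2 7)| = 4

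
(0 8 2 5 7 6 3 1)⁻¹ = (0 1 3 6 7 5 2 8)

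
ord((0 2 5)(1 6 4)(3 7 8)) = 3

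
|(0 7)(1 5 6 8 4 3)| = 6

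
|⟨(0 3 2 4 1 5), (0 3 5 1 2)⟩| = 720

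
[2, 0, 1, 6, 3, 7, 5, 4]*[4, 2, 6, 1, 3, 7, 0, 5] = [6, 4, 2, 0, 1, 5, 7, 3]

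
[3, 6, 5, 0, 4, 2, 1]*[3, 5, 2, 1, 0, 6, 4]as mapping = [0→1, 1→4, 2→6, 3→3, 4→0, 5→2, 6→5]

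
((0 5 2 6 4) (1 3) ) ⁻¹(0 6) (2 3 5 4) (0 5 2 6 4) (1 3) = (0 6 1 2) (4 5) 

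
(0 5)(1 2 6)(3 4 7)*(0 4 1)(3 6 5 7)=(0 7 6)(1 2 5 4 3)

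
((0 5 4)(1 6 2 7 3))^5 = (0 4 5)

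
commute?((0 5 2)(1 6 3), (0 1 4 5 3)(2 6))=no:(0 5 2)(1 6 3)*(0 1 4 5 3)(2 6)=(0 3 4 5 6)(1 2), (0 1 4 5 3)(2 6)*(0 5 2)(1 6 3)=(0 6)(1 4 2 3 5)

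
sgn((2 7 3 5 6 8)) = -1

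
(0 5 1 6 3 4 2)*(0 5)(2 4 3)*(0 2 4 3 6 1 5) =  (0 2)(3 6 4)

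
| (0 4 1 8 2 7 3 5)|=8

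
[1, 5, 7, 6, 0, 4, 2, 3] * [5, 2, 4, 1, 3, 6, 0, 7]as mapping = [0→2, 1→6, 2→7, 3→0, 4→5, 5→3, 6→4, 7→1]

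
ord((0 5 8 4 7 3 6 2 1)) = 9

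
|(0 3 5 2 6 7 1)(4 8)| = 14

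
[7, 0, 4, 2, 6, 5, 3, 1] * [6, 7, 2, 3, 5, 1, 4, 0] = [0, 6, 5, 2, 4, 1, 3, 7]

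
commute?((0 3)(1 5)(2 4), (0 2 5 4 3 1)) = no:(0 3)(1 5)(2 4)*(0 2 5 4 3 1) = (0 1 4 5)(2 3), (0 2 5 4 3 1)*(0 3)(1 5)(2 4) = (0 4)(1 3 5 2)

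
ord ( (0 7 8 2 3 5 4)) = 7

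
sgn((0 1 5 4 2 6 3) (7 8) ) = -1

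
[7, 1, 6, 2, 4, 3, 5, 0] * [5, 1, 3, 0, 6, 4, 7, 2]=[2, 1, 7, 3, 6, 0, 4, 5]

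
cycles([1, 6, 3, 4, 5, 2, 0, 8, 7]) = (0 1 6)(2 3 4 5)(7 8)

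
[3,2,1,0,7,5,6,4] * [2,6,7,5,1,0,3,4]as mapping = [0→5,1→7,2→6,3→2,4→4,5→0,6→3,7→1]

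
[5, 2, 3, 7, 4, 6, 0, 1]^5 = [6, 2, 3, 7, 4, 0, 5, 1]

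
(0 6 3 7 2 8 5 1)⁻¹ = (0 1 5 8 2 7 3 6)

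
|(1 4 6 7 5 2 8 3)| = 8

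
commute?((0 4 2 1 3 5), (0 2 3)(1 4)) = no:(0 4 2 1 3 5) * (0 2 3)(1 4) = (0 1)(2 4 3 5), (0 2 3)(1 4) * (0 4 2 1 3 5) = (0 1 2 5)(3 4)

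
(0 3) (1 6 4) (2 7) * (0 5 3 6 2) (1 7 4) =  (0 6 1 2 4 7) (3 5) 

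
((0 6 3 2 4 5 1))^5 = (0 5 2 6 1 4 3)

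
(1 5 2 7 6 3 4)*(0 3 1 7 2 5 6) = (0 3 4 7)(1 6)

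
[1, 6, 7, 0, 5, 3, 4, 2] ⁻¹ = [3, 0, 7, 5, 6, 4, 1, 2] 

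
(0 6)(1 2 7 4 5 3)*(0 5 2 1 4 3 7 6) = (2 6 5 7 3 4)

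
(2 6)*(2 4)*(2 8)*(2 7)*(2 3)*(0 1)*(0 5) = (0 1 5)(2 6 4 8 7 3)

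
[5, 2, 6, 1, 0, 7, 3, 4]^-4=[0, 1, 2, 3, 4, 5, 6, 7]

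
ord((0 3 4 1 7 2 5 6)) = 8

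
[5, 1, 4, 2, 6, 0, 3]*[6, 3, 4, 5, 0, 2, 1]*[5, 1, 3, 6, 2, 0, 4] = [3, 6, 5, 2, 1, 4, 0]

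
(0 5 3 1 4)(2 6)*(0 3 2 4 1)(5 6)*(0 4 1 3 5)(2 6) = (0 2)(1 3 4 5 6)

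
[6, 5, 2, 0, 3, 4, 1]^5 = [3, 6, 2, 4, 5, 1, 0]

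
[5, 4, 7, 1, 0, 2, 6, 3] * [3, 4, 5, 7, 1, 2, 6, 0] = [2, 1, 0, 4, 3, 5, 6, 7]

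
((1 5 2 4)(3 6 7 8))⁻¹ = (1 4 2 5)(3 8 7 6)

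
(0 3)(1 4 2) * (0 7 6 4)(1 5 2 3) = (0 1)(2 5)(3 7 6 4)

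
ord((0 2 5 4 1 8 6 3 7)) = 9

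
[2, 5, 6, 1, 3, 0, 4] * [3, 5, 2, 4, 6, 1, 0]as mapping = [0→2, 1→1, 2→0, 3→5, 4→4, 5→3, 6→6]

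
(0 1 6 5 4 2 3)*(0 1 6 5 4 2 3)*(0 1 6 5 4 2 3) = (0 5 3 6 2 1 4)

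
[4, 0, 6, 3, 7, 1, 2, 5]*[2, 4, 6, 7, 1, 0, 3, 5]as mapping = [0→1, 1→2, 2→3, 3→7, 4→5, 5→4, 6→6, 7→0]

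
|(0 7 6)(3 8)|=6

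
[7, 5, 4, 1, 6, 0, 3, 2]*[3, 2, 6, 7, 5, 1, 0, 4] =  [4, 1, 5, 2, 0, 3, 7, 6]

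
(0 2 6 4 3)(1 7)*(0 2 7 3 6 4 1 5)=(0 7 5)(1 3 2 4 6)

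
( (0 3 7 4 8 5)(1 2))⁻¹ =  (0 5 8 4 7 3)(1 2)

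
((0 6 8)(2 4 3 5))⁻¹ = (0 8 6)(2 5 3 4)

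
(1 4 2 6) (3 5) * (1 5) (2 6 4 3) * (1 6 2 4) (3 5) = (1 5 4 2) (3 6) 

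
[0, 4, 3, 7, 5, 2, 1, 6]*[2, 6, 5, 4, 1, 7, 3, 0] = [2, 1, 4, 0, 7, 5, 6, 3]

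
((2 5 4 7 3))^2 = (2 4 3 5 7)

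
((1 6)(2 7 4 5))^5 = (1 6)(2 7 4 5)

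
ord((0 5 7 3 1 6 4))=7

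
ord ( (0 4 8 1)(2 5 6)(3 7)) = 12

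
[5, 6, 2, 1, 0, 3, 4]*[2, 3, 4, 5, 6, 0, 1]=[0, 1, 4, 3, 2, 5, 6]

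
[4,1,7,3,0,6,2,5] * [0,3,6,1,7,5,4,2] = [7,3,2,1,0,4,6,5]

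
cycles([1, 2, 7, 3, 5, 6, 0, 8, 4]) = (0 1 2 7 8 4 5 6)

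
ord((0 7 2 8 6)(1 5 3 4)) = 20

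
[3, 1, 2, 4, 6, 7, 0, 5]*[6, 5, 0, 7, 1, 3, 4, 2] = [7, 5, 0, 1, 4, 2, 6, 3]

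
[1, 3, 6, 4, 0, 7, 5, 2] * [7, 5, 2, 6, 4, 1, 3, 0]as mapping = [0→5, 1→6, 2→3, 3→4, 4→7, 5→0, 6→1, 7→2]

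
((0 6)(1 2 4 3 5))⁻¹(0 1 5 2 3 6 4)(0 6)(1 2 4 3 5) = (0 3 6 2 1 4 5)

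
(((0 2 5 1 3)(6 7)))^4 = (0 3 1 5 2)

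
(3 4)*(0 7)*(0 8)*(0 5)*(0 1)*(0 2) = (0 7 8 5 1 2)(3 4)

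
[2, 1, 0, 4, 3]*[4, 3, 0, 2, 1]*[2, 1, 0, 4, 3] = [2, 4, 3, 1, 0]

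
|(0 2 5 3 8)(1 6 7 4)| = 20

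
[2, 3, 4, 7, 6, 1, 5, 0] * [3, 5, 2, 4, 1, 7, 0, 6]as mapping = [0→2, 1→4, 2→1, 3→6, 4→0, 5→5, 6→7, 7→3]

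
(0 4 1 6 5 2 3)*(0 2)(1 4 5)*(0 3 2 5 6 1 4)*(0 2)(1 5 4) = (0 6 1 5 3 4 2)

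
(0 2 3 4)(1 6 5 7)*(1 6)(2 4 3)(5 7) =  (0 4)(6 7)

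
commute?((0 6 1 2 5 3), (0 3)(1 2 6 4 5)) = no:(0 6 1 2 5 3) * (0 3)(1 2 6 4 5) = (0 4 5)(1 6 2), (0 3)(1 2 6 4 5) * (0 6 1 2 5 3) = (1 5 2)(3 6 4)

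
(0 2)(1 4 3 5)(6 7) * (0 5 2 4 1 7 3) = (0 4)(2 5 7 6 3)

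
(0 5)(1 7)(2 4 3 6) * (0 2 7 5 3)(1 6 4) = (0 3 4)(1 5 2)(6 7)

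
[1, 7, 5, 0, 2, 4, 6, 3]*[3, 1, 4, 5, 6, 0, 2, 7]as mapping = [0→1, 1→7, 2→0, 3→3, 4→4, 5→6, 6→2, 7→5]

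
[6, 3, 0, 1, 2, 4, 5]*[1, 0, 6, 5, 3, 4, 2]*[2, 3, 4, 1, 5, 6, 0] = [4, 6, 3, 2, 0, 1, 5]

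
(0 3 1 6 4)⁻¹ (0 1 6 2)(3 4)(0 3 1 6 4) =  (0 1)(2 3 6 4)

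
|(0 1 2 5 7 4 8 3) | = 8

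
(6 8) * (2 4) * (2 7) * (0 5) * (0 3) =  (0 5 3)(2 4 7)(6 8)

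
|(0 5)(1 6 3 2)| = 4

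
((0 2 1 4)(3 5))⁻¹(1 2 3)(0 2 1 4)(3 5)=(1 5 4)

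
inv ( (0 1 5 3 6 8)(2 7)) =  (0 8 6 3 5 1)(2 7)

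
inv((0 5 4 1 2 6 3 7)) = (0 7 3 6 2 1 4 5)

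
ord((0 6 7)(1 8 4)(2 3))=6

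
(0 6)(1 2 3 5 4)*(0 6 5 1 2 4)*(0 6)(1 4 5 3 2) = (0 3 4 1 5 6)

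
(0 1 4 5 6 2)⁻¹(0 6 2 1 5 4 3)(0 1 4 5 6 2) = (0 4 6 5 3 1 2)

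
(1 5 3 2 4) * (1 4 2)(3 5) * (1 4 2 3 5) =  (1 5)(2 3 4)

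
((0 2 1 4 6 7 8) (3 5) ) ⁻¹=(0 8 7 6 4 1 2) (3 5) 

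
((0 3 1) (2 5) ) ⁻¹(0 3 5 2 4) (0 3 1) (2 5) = (1 2 5 4 3) 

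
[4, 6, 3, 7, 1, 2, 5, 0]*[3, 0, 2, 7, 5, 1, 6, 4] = [5, 6, 7, 4, 0, 2, 1, 3]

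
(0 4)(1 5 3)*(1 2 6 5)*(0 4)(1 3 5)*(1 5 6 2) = (1 3)(5 6)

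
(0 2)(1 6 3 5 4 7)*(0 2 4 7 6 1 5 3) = (0 4 6)(5 7)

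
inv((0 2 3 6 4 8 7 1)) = (0 1 7 8 4 6 3 2)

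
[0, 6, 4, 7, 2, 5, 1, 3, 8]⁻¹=[0, 6, 4, 7, 2, 5, 1, 3, 8]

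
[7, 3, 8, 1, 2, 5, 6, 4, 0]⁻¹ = [8, 3, 4, 1, 7, 5, 6, 0, 2]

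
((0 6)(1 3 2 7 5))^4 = (1 5 7 2 3)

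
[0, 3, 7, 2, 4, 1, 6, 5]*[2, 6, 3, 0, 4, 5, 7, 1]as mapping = [0→2, 1→0, 2→1, 3→3, 4→4, 5→6, 6→7, 7→5]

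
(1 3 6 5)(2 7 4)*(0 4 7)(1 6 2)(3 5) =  (0 4 1 5 6 3 2)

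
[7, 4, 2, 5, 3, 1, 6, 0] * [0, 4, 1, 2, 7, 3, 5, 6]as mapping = [0→6, 1→7, 2→1, 3→3, 4→2, 5→4, 6→5, 7→0]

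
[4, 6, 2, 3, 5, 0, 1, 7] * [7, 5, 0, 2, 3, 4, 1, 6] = [3, 1, 0, 2, 4, 7, 5, 6] 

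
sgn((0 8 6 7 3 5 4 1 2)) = 1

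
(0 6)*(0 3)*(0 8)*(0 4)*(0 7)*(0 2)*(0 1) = (0 6 3 8 4 7 2 1)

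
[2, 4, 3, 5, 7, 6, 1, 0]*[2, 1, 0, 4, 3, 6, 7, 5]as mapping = [0→0, 1→3, 2→4, 3→6, 4→5, 5→7, 6→1, 7→2]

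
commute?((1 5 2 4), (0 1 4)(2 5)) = no:(1 5 2 4) * (0 1 4)(2 5) = (0 1 2), (0 1 4)(2 5) * (1 5 2 4) = (0 5 4)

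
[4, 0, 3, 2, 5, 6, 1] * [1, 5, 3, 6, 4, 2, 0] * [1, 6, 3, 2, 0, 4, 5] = [0, 6, 5, 2, 3, 1, 4]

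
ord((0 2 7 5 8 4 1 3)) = 8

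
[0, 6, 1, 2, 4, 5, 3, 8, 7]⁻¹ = [0, 2, 3, 6, 4, 5, 1, 8, 7]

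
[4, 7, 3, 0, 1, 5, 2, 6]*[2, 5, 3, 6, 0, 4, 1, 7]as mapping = [0→0, 1→7, 2→6, 3→2, 4→5, 5→4, 6→3, 7→1]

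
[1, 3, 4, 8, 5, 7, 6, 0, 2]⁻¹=[7, 0, 8, 1, 2, 4, 6, 5, 3]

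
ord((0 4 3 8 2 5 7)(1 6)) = 14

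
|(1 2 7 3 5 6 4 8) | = 8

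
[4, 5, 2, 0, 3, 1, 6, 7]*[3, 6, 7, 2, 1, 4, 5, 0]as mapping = [0→1, 1→4, 2→7, 3→3, 4→2, 5→6, 6→5, 7→0]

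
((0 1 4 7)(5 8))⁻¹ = (0 7 4 1)(5 8)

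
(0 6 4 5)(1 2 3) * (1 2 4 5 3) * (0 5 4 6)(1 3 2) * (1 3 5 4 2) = (1 6 2 5 4)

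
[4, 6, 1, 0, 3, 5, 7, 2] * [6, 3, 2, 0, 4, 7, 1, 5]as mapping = [0→4, 1→1, 2→3, 3→6, 4→0, 5→7, 6→5, 7→2]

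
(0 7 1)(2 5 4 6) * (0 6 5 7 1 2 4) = (0 1 6 4 5)(2 7)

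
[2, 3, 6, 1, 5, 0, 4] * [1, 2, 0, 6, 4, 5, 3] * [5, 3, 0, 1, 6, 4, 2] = [5, 2, 1, 0, 4, 3, 6]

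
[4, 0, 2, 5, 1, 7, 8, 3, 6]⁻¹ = [1, 4, 2, 7, 0, 3, 8, 5, 6]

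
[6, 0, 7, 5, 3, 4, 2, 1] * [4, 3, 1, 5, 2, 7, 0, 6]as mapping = [0→0, 1→4, 2→6, 3→7, 4→5, 5→2, 6→1, 7→3]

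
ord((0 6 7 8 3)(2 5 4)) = 15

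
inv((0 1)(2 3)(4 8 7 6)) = (0 1)(2 3)(4 6 7 8)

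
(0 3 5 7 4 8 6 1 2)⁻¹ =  (0 2 1 6 8 4 7 5 3)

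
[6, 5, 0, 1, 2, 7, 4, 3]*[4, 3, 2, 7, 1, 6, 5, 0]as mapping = [0→5, 1→6, 2→4, 3→3, 4→2, 5→0, 6→1, 7→7]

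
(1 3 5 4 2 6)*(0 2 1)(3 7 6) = (0 2 3 5 4 1 7 6)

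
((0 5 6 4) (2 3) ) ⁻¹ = (0 4 6 5) (2 3) 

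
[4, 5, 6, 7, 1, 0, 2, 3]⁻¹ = [5, 4, 6, 7, 0, 1, 2, 3]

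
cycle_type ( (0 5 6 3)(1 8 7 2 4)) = 4.5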